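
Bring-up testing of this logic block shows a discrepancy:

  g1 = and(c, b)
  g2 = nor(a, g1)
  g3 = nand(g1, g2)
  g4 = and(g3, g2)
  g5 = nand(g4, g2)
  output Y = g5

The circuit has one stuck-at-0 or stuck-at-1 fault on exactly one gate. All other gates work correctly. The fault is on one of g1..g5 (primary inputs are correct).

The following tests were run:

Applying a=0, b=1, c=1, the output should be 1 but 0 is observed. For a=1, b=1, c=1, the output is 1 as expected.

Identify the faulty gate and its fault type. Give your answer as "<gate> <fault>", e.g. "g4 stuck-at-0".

Fault-free values for test 1 (a=0, b=1, c=1): g1=1, g2=0, g3=1, g4=0, g5=1, giving Y=1. Observed 0.
Test 1: faults giving observed 0 are {g1 stuck-at-0, g5 stuck-at-0}.
Test 2 (a=1, b=1, c=1): fault-free g1=1, g2=0, g3=1, g4=0, g5=1 → 1; observed 1. Eliminates g5 stuck-at-0.
Only g1 stuck-at-0 is consistent with every test.

g1 stuck-at-0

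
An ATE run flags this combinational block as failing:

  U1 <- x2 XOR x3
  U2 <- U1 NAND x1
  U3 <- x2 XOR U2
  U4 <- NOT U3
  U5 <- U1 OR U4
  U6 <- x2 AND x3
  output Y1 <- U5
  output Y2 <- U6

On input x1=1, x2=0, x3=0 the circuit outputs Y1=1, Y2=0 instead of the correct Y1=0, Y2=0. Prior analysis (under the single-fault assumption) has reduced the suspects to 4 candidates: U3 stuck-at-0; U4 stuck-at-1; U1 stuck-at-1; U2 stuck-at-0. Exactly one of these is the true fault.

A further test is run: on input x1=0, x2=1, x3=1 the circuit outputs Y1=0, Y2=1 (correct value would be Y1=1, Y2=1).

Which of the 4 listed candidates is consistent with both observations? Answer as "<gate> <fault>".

Evaluate each candidate on input x1=0, x2=1, x3=1:
  U3 stuck-at-0: U1=0, U2=1, U3=0 [stuck-at-0], U4=1, U5=1, U6=1 → Y1=1, Y2=1 — eliminated
  U4 stuck-at-1: U1=0, U2=1, U3=0, U4=1 [stuck-at-1], U5=1, U6=1 → Y1=1, Y2=1 — eliminated
  U1 stuck-at-1: U1=1 [stuck-at-1], U2=1, U3=0, U4=1, U5=1, U6=1 → Y1=1, Y2=1 — eliminated
  U2 stuck-at-0: U1=0, U2=0 [stuck-at-0], U3=1, U4=0, U5=0, U6=1 → Y1=0, Y2=1 — matches
Only U2 stuck-at-0 reproduces the observed Y1=0, Y2=1.

U2 stuck-at-0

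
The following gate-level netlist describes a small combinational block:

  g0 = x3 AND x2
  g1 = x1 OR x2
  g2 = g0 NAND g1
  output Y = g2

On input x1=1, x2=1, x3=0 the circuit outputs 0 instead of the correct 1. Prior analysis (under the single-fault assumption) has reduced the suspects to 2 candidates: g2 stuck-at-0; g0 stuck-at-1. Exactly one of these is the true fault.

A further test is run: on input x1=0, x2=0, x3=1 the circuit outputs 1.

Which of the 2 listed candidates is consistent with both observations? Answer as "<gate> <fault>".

g0 stuck-at-1

Evaluate each candidate on input x1=0, x2=0, x3=1:
  g2 stuck-at-0: g0=0, g1=0, g2=0 [stuck-at-0] → 0 — eliminated
  g0 stuck-at-1: g0=1 [stuck-at-1], g1=0, g2=1 → 1 — matches
Only g0 stuck-at-1 reproduces the observed 1.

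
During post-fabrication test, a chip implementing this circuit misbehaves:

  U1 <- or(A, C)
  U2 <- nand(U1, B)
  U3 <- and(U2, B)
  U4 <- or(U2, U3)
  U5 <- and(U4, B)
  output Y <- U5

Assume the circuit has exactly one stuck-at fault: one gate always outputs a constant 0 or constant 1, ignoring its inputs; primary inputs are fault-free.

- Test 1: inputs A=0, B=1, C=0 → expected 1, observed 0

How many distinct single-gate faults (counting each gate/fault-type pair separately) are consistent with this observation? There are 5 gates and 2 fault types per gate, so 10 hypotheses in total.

4

Fault-free: U1=0, U2=1, U3=1, U4=1, U5=1 → 1. Observed 0.
  U1 stuck-at-0: output 1 ✗
  U1 stuck-at-1: output 0 ✓
  U2 stuck-at-0: output 0 ✓
  U2 stuck-at-1: output 1 ✗
  U3 stuck-at-0: output 1 ✗
  U3 stuck-at-1: output 1 ✗
  U4 stuck-at-0: output 0 ✓
  U4 stuck-at-1: output 1 ✗
  U5 stuck-at-0: output 0 ✓
  U5 stuck-at-1: output 1 ✗
Consistent faults: {U1 stuck-at-1, U2 stuck-at-0, U4 stuck-at-0, U5 stuck-at-0} — 4 in all.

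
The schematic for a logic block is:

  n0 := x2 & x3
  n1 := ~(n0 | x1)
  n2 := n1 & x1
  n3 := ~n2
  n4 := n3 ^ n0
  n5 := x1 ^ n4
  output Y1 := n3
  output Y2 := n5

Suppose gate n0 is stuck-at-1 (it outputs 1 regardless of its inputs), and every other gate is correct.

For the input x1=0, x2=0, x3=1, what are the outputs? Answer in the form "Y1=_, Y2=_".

Propagate with n0 forced: n0=1 [stuck-at-1], n1=0, n2=0, n3=1, n4=0, n5=0.
So the outputs are Y1=1, Y2=0. (Without the fault they would be Y1=1, Y2=1.)

Y1=1, Y2=0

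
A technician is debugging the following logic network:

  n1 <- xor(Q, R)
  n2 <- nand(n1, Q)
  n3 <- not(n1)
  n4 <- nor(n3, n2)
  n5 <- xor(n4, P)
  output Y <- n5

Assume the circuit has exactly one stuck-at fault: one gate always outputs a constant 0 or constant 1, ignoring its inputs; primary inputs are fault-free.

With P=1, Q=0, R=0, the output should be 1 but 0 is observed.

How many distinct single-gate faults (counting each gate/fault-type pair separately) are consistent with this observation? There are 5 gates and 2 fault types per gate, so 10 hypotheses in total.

2

Fault-free: n1=0, n2=1, n3=1, n4=0, n5=1 → 1. Observed 0.
  n1 stuck-at-0: output 1 ✗
  n1 stuck-at-1: output 1 ✗
  n2 stuck-at-0: output 1 ✗
  n2 stuck-at-1: output 1 ✗
  n3 stuck-at-0: output 1 ✗
  n3 stuck-at-1: output 1 ✗
  n4 stuck-at-0: output 1 ✗
  n4 stuck-at-1: output 0 ✓
  n5 stuck-at-0: output 0 ✓
  n5 stuck-at-1: output 1 ✗
Consistent faults: {n4 stuck-at-1, n5 stuck-at-0} — 2 in all.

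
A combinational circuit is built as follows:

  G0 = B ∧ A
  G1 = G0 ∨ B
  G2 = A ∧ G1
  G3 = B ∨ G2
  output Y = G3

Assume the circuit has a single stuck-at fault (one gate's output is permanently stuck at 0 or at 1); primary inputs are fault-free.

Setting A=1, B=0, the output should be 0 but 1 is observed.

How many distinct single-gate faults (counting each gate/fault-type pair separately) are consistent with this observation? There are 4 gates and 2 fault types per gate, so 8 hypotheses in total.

Fault-free: G0=0, G1=0, G2=0, G3=0 → 0. Observed 1.
  G0 stuck-at-0: output 0 ✗
  G0 stuck-at-1: output 1 ✓
  G1 stuck-at-0: output 0 ✗
  G1 stuck-at-1: output 1 ✓
  G2 stuck-at-0: output 0 ✗
  G2 stuck-at-1: output 1 ✓
  G3 stuck-at-0: output 0 ✗
  G3 stuck-at-1: output 1 ✓
Consistent faults: {G0 stuck-at-1, G1 stuck-at-1, G2 stuck-at-1, G3 stuck-at-1} — 4 in all.

4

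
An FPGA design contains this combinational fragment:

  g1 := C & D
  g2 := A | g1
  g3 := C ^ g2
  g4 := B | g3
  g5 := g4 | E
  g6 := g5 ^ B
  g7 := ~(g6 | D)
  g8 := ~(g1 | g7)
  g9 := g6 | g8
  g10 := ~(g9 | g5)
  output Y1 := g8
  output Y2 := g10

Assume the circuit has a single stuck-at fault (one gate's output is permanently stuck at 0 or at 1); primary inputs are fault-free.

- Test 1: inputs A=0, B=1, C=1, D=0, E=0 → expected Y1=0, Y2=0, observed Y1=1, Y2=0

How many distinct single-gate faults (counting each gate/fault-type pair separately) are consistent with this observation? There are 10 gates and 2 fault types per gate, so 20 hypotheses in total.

Fault-free: g1=0, g2=0, g3=1, g4=1, g5=1, g6=0, g7=1, g8=0, g9=0, g10=0 → Y1=0, Y2=0. Observed Y1=1, Y2=0.
  g1: none of the 2 fault types match ✗
  g2: none of the 2 fault types match ✗
  g3: none of the 2 fault types match ✗
  g4: stuck-at-0 ✓; others ✗
  g5: stuck-at-0 ✓; others ✗
  g6: stuck-at-1 ✓; others ✗
  g7: stuck-at-0 ✓; others ✗
  g8: stuck-at-1 ✓; others ✗
  g9: none of the 2 fault types match ✗
  g10: none of the 2 fault types match ✗
Consistent faults: {g4 stuck-at-0, g5 stuck-at-0, g6 stuck-at-1, g7 stuck-at-0, g8 stuck-at-1} — 5 in all.

5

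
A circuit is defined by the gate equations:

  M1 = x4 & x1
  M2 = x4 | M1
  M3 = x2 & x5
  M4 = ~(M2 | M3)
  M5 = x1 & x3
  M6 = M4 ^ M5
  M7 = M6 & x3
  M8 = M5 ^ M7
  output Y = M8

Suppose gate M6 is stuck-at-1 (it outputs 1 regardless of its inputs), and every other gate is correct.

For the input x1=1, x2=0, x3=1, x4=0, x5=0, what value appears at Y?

Propagate with M6 forced: M1=0, M2=0, M3=0, M4=1, M5=1, M6=1 [stuck-at-1], M7=1, M8=0.
So Y = 0. (Without the fault it would be 1.)

0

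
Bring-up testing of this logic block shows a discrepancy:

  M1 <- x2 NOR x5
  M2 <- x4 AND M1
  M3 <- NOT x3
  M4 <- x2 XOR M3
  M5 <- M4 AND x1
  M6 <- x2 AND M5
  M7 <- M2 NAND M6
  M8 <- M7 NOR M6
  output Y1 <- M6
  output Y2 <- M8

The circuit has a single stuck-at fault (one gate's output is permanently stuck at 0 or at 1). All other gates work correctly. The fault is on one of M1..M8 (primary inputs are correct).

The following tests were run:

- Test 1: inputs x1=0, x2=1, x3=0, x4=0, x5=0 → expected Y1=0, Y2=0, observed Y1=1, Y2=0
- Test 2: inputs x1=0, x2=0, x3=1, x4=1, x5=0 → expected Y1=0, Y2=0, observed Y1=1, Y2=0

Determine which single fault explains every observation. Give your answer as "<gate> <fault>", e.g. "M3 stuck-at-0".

Fault-free values for test 1 (x1=0, x2=1, x3=0, x4=0, x5=0): M1=0, M2=0, M3=1, M4=0, M5=0, M6=0, M7=1, M8=0, giving Y1=0, Y2=0. Observed Y1=1, Y2=0.
Test 1: faults giving observed Y1=1, Y2=0 are {M5 stuck-at-1, M6 stuck-at-1}.
Test 2 (x1=0, x2=0, x3=1, x4=1, x5=0): fault-free M1=1, M2=1, M3=0, M4=0, M5=0, M6=0, M7=1, M8=0 → Y1=0, Y2=0; observed Y1=1, Y2=0. Eliminates M5 stuck-at-1.
Only M6 stuck-at-1 is consistent with every test.

M6 stuck-at-1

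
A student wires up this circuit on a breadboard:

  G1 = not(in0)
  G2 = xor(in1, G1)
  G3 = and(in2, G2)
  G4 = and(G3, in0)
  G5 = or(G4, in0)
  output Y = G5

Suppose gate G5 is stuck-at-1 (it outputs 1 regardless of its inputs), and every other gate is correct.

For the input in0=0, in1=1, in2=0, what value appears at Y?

1

Propagate with G5 forced: G1=1, G2=0, G3=0, G4=0, G5=1 [stuck-at-1].
So Y = 1. (Without the fault it would be 0.)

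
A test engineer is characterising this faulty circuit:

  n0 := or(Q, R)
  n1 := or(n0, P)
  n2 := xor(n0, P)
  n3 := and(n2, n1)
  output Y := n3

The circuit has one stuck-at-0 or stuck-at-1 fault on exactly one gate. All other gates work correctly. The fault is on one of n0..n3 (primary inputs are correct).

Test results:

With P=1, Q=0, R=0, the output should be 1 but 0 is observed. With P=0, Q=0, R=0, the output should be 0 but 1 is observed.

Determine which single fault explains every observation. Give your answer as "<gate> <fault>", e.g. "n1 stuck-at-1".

n0 stuck-at-1

Fault-free values for test 1 (P=1, Q=0, R=0): n0=0, n1=1, n2=1, n3=1, giving Y=1. Observed 0.
Test 1: faults giving observed 0 are {n0 stuck-at-1, n1 stuck-at-0, n2 stuck-at-0, n3 stuck-at-0}.
Test 2 (P=0, Q=0, R=0): fault-free n0=0, n1=0, n2=0, n3=0 → 0; observed 1. Eliminates n1 stuck-at-0, n2 stuck-at-0, n3 stuck-at-0.
Only n0 stuck-at-1 is consistent with every test.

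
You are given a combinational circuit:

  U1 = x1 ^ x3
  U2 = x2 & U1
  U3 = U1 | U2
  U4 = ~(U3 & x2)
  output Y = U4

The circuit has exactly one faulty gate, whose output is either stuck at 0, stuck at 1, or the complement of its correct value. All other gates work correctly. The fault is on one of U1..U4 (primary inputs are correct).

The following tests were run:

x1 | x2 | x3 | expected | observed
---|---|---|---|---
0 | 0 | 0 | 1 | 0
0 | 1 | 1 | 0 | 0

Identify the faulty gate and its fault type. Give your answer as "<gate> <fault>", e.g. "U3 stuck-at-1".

U4 stuck-at-0

Fault-free values for test 1 (x1=0, x2=0, x3=0): U1=0, U2=0, U3=0, U4=1, giving Y=1. Observed 0.
Test 1: faults giving observed 0 are {U4 stuck-at-0, U4 inverted output}.
Test 2 (x1=0, x2=1, x3=1): fault-free U1=1, U2=1, U3=1, U4=0 → 0; observed 0. Eliminates U4 inverted output.
Only U4 stuck-at-0 is consistent with every test.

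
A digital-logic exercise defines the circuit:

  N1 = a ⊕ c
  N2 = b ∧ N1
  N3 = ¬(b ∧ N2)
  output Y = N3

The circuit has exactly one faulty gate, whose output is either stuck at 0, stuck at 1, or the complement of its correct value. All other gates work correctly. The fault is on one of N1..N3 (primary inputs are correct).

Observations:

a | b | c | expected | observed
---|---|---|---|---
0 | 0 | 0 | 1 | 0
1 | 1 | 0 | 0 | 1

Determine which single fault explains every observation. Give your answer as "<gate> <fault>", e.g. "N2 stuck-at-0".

Fault-free values for test 1 (a=0, b=0, c=0): N1=0, N2=0, N3=1, giving Y=1. Observed 0.
Test 1: faults giving observed 0 are {N3 stuck-at-0, N3 inverted output}.
Test 2 (a=1, b=1, c=0): fault-free N1=1, N2=1, N3=0 → 0; observed 1. Eliminates N3 stuck-at-0.
Only N3 inverted output is consistent with every test.

N3 inverted output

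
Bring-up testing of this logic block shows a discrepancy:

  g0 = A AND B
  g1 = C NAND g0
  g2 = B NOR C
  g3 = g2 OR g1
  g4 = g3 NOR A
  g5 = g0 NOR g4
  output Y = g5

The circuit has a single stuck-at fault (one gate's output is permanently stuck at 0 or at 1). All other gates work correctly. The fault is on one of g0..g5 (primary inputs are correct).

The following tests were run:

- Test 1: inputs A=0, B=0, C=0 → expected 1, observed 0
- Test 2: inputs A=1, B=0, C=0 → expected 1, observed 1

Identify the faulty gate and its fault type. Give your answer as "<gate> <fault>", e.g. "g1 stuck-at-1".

Fault-free values for test 1 (A=0, B=0, C=0): g0=0, g1=1, g2=1, g3=1, g4=0, g5=1, giving Y=1. Observed 0.
Test 1: faults giving observed 0 are {g0 stuck-at-1, g3 stuck-at-0, g4 stuck-at-1, g5 stuck-at-0}.
Test 2 (A=1, B=0, C=0): fault-free g0=0, g1=1, g2=1, g3=1, g4=0, g5=1 → 1; observed 1. Eliminates g0 stuck-at-1, g4 stuck-at-1, g5 stuck-at-0.
Only g3 stuck-at-0 is consistent with every test.

g3 stuck-at-0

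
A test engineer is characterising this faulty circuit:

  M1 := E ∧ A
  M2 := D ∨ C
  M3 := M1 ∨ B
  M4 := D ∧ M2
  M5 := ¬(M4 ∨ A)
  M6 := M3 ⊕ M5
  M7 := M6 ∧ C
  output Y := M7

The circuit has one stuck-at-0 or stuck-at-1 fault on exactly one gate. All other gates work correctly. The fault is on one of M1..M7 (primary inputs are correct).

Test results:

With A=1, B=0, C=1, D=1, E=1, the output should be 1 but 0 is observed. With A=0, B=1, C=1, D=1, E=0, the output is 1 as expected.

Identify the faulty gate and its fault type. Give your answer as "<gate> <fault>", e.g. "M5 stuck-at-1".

Fault-free values for test 1 (A=1, B=0, C=1, D=1, E=1): M1=1, M2=1, M3=1, M4=1, M5=0, M6=1, M7=1, giving Y=1. Observed 0.
Test 1: faults giving observed 0 are {M1 stuck-at-0, M3 stuck-at-0, M5 stuck-at-1, M6 stuck-at-0, M7 stuck-at-0}.
Test 2 (A=0, B=1, C=1, D=1, E=0): fault-free M1=0, M2=1, M3=1, M4=1, M5=0, M6=1, M7=1 → 1; observed 1. Eliminates M3 stuck-at-0, M5 stuck-at-1, M6 stuck-at-0, M7 stuck-at-0.
Only M1 stuck-at-0 is consistent with every test.

M1 stuck-at-0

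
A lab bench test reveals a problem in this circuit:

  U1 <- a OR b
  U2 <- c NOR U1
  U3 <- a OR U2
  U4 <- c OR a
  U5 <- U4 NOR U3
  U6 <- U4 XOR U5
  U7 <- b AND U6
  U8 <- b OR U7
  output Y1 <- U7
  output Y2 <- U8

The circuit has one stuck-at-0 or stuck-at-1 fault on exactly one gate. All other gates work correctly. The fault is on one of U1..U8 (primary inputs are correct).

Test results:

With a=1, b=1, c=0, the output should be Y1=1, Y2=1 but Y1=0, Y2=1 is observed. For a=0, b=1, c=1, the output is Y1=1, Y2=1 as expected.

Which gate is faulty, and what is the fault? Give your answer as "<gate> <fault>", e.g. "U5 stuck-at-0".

U4 stuck-at-0

Fault-free values for test 1 (a=1, b=1, c=0): U1=1, U2=0, U3=1, U4=1, U5=0, U6=1, U7=1, U8=1, giving Y1=1, Y2=1. Observed Y1=0, Y2=1.
Test 1: faults giving observed Y1=0, Y2=1 are {U4 stuck-at-0, U5 stuck-at-1, U6 stuck-at-0, U7 stuck-at-0}.
Test 2 (a=0, b=1, c=1): fault-free U1=1, U2=0, U3=0, U4=1, U5=0, U6=1, U7=1, U8=1 → Y1=1, Y2=1; observed Y1=1, Y2=1. Eliminates U5 stuck-at-1, U6 stuck-at-0, U7 stuck-at-0.
Only U4 stuck-at-0 is consistent with every test.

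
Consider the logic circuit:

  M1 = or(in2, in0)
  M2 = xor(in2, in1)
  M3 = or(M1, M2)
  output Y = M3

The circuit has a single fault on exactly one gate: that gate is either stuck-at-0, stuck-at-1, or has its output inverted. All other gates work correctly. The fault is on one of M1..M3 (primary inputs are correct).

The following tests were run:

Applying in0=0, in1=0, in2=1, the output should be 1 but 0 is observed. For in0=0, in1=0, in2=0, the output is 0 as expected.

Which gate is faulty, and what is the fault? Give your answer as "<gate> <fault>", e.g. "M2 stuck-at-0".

M3 stuck-at-0

Fault-free values for test 1 (in0=0, in1=0, in2=1): M1=1, M2=1, M3=1, giving Y=1. Observed 0.
Test 1: faults giving observed 0 are {M3 stuck-at-0, M3 inverted output}.
Test 2 (in0=0, in1=0, in2=0): fault-free M1=0, M2=0, M3=0 → 0; observed 0. Eliminates M3 inverted output.
Only M3 stuck-at-0 is consistent with every test.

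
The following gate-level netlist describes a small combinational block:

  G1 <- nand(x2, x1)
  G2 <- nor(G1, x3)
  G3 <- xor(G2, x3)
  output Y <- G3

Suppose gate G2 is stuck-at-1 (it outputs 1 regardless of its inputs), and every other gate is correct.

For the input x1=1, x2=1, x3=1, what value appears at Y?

0

Propagate with G2 forced: G1=0, G2=1 [stuck-at-1], G3=0.
So Y = 0. (Without the fault it would be 1.)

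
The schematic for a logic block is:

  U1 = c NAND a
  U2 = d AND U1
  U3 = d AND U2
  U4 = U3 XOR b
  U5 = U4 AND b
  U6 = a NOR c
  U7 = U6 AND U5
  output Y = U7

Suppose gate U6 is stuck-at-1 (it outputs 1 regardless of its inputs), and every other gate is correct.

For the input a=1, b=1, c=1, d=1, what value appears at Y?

1

Propagate with U6 forced: U1=0, U2=0, U3=0, U4=1, U5=1, U6=1 [stuck-at-1], U7=1.
So Y = 1. (Without the fault it would be 0.)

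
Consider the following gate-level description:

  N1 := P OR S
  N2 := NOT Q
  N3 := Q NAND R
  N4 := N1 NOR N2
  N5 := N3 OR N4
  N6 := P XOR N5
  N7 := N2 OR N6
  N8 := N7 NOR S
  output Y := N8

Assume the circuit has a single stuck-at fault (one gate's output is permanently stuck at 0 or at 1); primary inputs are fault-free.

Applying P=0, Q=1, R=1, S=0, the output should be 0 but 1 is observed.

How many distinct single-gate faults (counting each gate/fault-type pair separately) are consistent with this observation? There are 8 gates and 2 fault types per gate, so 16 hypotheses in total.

Fault-free: N1=0, N2=0, N3=0, N4=1, N5=1, N6=1, N7=1, N8=0 → 0. Observed 1.
  N1: stuck-at-1 ✓; others ✗
  N2: none of the 2 fault types match ✗
  N3: none of the 2 fault types match ✗
  N4: stuck-at-0 ✓; others ✗
  N5: stuck-at-0 ✓; others ✗
  N6: stuck-at-0 ✓; others ✗
  N7: stuck-at-0 ✓; others ✗
  N8: stuck-at-1 ✓; others ✗
Consistent faults: {N1 stuck-at-1, N4 stuck-at-0, N5 stuck-at-0, N6 stuck-at-0, N7 stuck-at-0, N8 stuck-at-1} — 6 in all.

6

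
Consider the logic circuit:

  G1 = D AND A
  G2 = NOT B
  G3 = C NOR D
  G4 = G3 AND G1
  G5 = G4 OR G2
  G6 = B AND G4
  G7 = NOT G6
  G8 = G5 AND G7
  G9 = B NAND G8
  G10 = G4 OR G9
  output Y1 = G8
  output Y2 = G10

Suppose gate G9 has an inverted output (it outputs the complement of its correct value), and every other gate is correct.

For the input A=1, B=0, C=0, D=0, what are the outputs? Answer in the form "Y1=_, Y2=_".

Propagate with G9 forced: G1=0, G2=1, G3=1, G4=0, G5=1, G6=0, G7=1, G8=1, G9=0 [inverted output], G10=0.
So the outputs are Y1=1, Y2=0. (Without the fault they would be Y1=1, Y2=1.)

Y1=1, Y2=0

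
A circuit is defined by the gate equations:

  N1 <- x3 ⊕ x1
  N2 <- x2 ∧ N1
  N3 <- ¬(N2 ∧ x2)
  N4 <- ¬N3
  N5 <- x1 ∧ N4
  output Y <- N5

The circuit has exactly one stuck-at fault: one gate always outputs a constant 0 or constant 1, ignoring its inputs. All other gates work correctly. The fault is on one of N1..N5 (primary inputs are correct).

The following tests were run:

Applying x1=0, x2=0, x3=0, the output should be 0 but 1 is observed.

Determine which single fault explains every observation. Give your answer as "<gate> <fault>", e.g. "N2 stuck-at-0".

Fault-free values for test 1 (x1=0, x2=0, x3=0): N1=0, N2=0, N3=1, N4=0, N5=0, giving Y=0. Observed 1.
Test 1: faults giving observed 1 are {N5 stuck-at-1}.
Only N5 stuck-at-1 is consistent with every test.

N5 stuck-at-1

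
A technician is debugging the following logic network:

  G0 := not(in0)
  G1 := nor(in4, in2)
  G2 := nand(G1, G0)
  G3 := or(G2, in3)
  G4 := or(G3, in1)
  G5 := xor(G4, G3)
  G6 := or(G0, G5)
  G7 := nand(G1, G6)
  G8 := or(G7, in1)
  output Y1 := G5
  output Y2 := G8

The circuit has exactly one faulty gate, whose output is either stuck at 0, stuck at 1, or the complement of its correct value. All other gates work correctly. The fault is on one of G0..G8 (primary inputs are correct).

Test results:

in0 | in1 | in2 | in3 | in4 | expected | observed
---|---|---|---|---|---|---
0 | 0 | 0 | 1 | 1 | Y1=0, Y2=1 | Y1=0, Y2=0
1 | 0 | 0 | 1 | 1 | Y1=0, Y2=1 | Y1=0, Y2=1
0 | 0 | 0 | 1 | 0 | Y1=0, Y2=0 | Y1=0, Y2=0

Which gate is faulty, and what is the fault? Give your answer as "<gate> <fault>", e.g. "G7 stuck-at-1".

G1 stuck-at-1

Fault-free values for test 1 (in0=0, in1=0, in2=0, in3=1, in4=1): G0=1, G1=0, G2=1, G3=1, G4=1, G5=0, G6=1, G7=1, G8=1, giving Y1=0, Y2=1. Observed Y1=0, Y2=0.
Test 1: faults giving observed Y1=0, Y2=0 are {G1 stuck-at-1, G1 inverted output, G7 stuck-at-0, G7 inverted output, G8 stuck-at-0, G8 inverted output}.
Test 2 (in0=1, in1=0, in2=0, in3=1, in4=1): fault-free G0=0, G1=0, G2=1, G3=1, G4=1, G5=0, G6=0, G7=1, G8=1 → Y1=0, Y2=1; observed Y1=0, Y2=1. Eliminates G7 stuck-at-0, G7 inverted output, G8 stuck-at-0, G8 inverted output.
Test 3 (in0=0, in1=0, in2=0, in3=1, in4=0): fault-free G0=1, G1=1, G2=0, G3=1, G4=1, G5=0, G6=1, G7=0, G8=0 → Y1=0, Y2=0; observed Y1=0, Y2=0. Eliminates G1 inverted output.
Only G1 stuck-at-1 is consistent with every test.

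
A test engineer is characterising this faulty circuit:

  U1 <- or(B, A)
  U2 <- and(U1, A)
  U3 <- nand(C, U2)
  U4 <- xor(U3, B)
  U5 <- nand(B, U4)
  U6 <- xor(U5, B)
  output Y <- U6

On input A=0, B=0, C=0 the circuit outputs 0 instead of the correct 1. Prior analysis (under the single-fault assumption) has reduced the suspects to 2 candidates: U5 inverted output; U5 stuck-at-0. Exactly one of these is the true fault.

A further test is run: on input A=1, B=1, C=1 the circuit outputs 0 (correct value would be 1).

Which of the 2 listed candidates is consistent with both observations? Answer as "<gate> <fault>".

U5 inverted output

Evaluate each candidate on input A=1, B=1, C=1:
  U5 inverted output: U1=1, U2=1, U3=0, U4=1, U5=1 [inverted output], U6=0 → 0 — matches
  U5 stuck-at-0: U1=1, U2=1, U3=0, U4=1, U5=0 [stuck-at-0], U6=1 → 1 — eliminated
Only U5 inverted output reproduces the observed 0.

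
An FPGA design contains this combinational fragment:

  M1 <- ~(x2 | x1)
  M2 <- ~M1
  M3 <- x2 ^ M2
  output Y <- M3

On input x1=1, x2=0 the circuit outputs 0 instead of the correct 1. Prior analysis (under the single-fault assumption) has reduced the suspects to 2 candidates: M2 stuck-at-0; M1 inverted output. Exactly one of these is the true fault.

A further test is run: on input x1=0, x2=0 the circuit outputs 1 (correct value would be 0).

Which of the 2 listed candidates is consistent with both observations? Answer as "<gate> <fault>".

M1 inverted output

Evaluate each candidate on input x1=0, x2=0:
  M2 stuck-at-0: M1=1, M2=0 [stuck-at-0], M3=0 → 0 — eliminated
  M1 inverted output: M1=0 [inverted output], M2=1, M3=1 → 1 — matches
Only M1 inverted output reproduces the observed 1.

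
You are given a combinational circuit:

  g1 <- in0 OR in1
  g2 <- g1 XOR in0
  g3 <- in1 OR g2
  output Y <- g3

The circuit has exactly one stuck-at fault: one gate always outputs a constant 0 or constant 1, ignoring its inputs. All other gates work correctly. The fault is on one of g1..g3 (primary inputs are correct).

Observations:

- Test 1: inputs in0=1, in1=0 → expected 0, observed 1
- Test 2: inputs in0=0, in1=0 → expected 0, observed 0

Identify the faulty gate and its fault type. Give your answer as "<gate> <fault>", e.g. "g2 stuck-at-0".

g1 stuck-at-0

Fault-free values for test 1 (in0=1, in1=0): g1=1, g2=0, g3=0, giving Y=0. Observed 1.
Test 1: faults giving observed 1 are {g1 stuck-at-0, g2 stuck-at-1, g3 stuck-at-1}.
Test 2 (in0=0, in1=0): fault-free g1=0, g2=0, g3=0 → 0; observed 0. Eliminates g2 stuck-at-1, g3 stuck-at-1.
Only g1 stuck-at-0 is consistent with every test.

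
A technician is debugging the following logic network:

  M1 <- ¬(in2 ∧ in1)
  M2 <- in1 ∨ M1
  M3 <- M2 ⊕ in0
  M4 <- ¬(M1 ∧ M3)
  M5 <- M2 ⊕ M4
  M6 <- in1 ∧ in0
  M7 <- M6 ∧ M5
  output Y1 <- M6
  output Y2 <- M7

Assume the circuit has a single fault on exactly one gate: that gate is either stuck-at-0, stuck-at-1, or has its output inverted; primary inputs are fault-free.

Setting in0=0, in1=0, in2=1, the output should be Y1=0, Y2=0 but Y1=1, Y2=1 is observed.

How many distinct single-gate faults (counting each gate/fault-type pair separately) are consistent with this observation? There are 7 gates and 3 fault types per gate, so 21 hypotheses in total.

Fault-free: M1=1, M2=1, M3=1, M4=0, M5=1, M6=0, M7=0 → Y1=0, Y2=0. Observed Y1=1, Y2=1.
  M1: none of the 3 fault types match ✗
  M2: none of the 3 fault types match ✗
  M3: none of the 3 fault types match ✗
  M4: none of the 3 fault types match ✗
  M5: none of the 3 fault types match ✗
  M6: stuck-at-1, inverted output ✓; others ✗
  M7: none of the 3 fault types match ✗
Consistent faults: {M6 stuck-at-1, M6 inverted output} — 2 in all.

2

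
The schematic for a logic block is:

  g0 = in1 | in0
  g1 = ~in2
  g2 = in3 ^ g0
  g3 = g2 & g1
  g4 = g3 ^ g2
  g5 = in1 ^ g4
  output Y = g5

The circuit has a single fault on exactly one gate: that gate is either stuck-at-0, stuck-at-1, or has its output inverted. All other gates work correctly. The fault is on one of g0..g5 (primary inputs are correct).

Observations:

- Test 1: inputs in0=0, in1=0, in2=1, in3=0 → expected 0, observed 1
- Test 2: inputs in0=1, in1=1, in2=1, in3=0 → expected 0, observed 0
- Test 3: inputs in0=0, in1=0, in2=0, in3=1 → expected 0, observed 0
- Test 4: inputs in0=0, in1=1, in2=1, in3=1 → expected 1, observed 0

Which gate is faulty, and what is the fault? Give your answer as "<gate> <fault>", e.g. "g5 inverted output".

Fault-free values for test 1 (in0=0, in1=0, in2=1, in3=0): g0=0, g1=0, g2=0, g3=0, g4=0, g5=0, giving Y=0. Observed 1.
Test 1: faults giving observed 1 are {g0 stuck-at-1, g0 inverted output, g2 stuck-at-1, g2 inverted output, g3 stuck-at-1, g3 inverted output, g4 stuck-at-1, g4 inverted output, g5 stuck-at-1, g5 inverted output}.
Test 2 (in0=1, in1=1, in2=1, in3=0): fault-free g0=1, g1=0, g2=1, g3=0, g4=1, g5=0 → 0; observed 0. Eliminates g0 inverted output, g2 inverted output, g3 stuck-at-1, g3 inverted output, g4 inverted output, g5 stuck-at-1, g5 inverted output.
Test 3 (in0=0, in1=0, in2=0, in3=1): fault-free g0=0, g1=1, g2=1, g3=1, g4=0, g5=0 → 0; observed 0. Eliminates g4 stuck-at-1.
Test 4 (in0=0, in1=1, in2=1, in3=1): fault-free g0=1, g1=0, g2=0, g3=0, g4=0, g5=1 → 1; observed 0. Eliminates g0 stuck-at-1.
Only g2 stuck-at-1 is consistent with every test.

g2 stuck-at-1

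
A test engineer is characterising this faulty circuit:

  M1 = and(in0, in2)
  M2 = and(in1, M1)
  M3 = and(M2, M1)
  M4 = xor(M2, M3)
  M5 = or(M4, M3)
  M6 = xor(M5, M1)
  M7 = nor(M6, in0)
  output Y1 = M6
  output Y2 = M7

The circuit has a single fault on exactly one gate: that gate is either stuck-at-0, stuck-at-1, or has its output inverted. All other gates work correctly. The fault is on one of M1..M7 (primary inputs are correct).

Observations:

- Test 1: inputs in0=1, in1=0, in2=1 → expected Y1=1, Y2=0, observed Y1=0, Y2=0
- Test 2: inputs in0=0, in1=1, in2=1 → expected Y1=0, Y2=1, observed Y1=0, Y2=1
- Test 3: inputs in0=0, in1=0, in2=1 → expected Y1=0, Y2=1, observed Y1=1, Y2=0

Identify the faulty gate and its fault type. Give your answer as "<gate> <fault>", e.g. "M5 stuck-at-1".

Fault-free values for test 1 (in0=1, in1=0, in2=1): M1=1, M2=0, M3=0, M4=0, M5=0, M6=1, M7=0, giving Y1=1, Y2=0. Observed Y1=0, Y2=0.
Test 1: faults giving observed Y1=0, Y2=0 are {M1 stuck-at-0, M1 inverted output, M2 stuck-at-1, M2 inverted output, M3 stuck-at-1, M3 inverted output, M4 stuck-at-1, M4 inverted output, M5 stuck-at-1, M5 inverted output, M6 stuck-at-0, M6 inverted output}.
Test 2 (in0=0, in1=1, in2=1): fault-free M1=0, M2=0, M3=0, M4=0, M5=0, M6=0, M7=1 → Y1=0, Y2=1; observed Y1=0, Y2=1. Eliminates M2 stuck-at-1, M2 inverted output, M3 stuck-at-1, M3 inverted output, M4 stuck-at-1, M4 inverted output, M5 stuck-at-1, M5 inverted output, M6 inverted output.
Test 3 (in0=0, in1=0, in2=1): fault-free M1=0, M2=0, M3=0, M4=0, M5=0, M6=0, M7=1 → Y1=0, Y2=1; observed Y1=1, Y2=0. Eliminates M1 stuck-at-0, M6 stuck-at-0.
Only M1 inverted output is consistent with every test.

M1 inverted output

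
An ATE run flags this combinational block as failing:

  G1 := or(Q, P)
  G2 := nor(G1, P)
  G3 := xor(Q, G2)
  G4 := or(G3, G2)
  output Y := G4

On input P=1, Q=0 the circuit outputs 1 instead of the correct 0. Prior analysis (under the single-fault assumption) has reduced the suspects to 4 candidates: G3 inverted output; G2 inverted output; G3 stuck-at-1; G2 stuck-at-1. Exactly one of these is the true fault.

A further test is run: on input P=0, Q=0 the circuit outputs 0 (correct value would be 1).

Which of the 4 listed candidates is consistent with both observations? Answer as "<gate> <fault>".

Evaluate each candidate on input P=0, Q=0:
  G3 inverted output: G1=0, G2=1, G3=0 [inverted output], G4=1 → 1 — eliminated
  G2 inverted output: G1=0, G2=0 [inverted output], G3=0, G4=0 → 0 — matches
  G3 stuck-at-1: G1=0, G2=1, G3=1 [stuck-at-1], G4=1 → 1 — eliminated
  G2 stuck-at-1: G1=0, G2=1 [stuck-at-1], G3=1, G4=1 → 1 — eliminated
Only G2 inverted output reproduces the observed 0.

G2 inverted output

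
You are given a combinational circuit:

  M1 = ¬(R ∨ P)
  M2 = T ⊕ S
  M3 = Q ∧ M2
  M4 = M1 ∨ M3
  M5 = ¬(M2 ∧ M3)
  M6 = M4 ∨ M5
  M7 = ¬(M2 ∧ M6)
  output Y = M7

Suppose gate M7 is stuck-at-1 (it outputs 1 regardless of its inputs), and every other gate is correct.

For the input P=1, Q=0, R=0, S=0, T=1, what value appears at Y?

1

Propagate with M7 forced: M1=0, M2=1, M3=0, M4=0, M5=1, M6=1, M7=1 [stuck-at-1].
So Y = 1. (Without the fault it would be 0.)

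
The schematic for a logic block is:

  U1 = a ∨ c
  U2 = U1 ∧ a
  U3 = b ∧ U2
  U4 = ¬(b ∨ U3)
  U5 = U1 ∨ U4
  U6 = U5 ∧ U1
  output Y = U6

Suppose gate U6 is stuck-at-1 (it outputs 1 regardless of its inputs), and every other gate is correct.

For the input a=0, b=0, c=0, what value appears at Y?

Propagate with U6 forced: U1=0, U2=0, U3=0, U4=1, U5=1, U6=1 [stuck-at-1].
So Y = 1. (Without the fault it would be 0.)

1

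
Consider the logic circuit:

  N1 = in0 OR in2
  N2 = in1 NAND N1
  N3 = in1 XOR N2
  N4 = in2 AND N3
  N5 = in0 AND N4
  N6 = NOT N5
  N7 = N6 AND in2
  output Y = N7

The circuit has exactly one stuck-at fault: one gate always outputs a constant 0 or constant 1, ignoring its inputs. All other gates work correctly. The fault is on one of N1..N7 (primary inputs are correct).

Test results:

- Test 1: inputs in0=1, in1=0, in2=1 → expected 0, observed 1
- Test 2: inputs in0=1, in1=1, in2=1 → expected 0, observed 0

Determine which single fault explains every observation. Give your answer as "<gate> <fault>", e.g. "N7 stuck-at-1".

N2 stuck-at-0

Fault-free values for test 1 (in0=1, in1=0, in2=1): N1=1, N2=1, N3=1, N4=1, N5=1, N6=0, N7=0, giving Y=0. Observed 1.
Test 1: faults giving observed 1 are {N2 stuck-at-0, N3 stuck-at-0, N4 stuck-at-0, N5 stuck-at-0, N6 stuck-at-1, N7 stuck-at-1}.
Test 2 (in0=1, in1=1, in2=1): fault-free N1=1, N2=0, N3=1, N4=1, N5=1, N6=0, N7=0 → 0; observed 0. Eliminates N3 stuck-at-0, N4 stuck-at-0, N5 stuck-at-0, N6 stuck-at-1, N7 stuck-at-1.
Only N2 stuck-at-0 is consistent with every test.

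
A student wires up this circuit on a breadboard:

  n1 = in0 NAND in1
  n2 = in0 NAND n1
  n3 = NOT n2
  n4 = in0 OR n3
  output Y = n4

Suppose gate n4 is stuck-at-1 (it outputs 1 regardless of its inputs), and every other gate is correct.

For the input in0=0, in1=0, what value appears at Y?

Propagate with n4 forced: n1=1, n2=1, n3=0, n4=1 [stuck-at-1].
So Y = 1. (Without the fault it would be 0.)

1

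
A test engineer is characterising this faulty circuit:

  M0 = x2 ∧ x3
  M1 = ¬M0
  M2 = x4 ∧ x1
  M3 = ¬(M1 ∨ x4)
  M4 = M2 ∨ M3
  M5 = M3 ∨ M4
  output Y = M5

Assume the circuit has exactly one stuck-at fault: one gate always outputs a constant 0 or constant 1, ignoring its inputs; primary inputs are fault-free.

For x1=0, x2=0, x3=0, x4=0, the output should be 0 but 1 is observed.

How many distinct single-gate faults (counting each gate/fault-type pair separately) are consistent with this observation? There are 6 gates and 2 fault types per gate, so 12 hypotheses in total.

6

Fault-free: M0=0, M1=1, M2=0, M3=0, M4=0, M5=0 → 0. Observed 1.
  M0 stuck-at-0: output 0 ✗
  M0 stuck-at-1: output 1 ✓
  M1 stuck-at-0: output 1 ✓
  M1 stuck-at-1: output 0 ✗
  M2 stuck-at-0: output 0 ✗
  M2 stuck-at-1: output 1 ✓
  M3 stuck-at-0: output 0 ✗
  M3 stuck-at-1: output 1 ✓
  M4 stuck-at-0: output 0 ✗
  M4 stuck-at-1: output 1 ✓
  M5 stuck-at-0: output 0 ✗
  M5 stuck-at-1: output 1 ✓
Consistent faults: {M0 stuck-at-1, M1 stuck-at-0, M2 stuck-at-1, M3 stuck-at-1, M4 stuck-at-1, M5 stuck-at-1} — 6 in all.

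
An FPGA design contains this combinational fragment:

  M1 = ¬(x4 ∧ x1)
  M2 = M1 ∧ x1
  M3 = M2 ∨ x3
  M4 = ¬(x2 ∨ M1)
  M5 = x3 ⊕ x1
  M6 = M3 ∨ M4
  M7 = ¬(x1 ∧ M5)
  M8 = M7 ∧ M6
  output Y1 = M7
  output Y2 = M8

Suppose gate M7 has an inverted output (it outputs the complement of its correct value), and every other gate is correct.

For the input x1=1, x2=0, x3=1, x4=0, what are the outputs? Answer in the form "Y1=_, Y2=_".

Y1=0, Y2=0

Propagate with M7 forced: M1=1, M2=1, M3=1, M4=0, M5=0, M6=1, M7=0 [inverted output], M8=0.
So the outputs are Y1=0, Y2=0. (Without the fault they would be Y1=1, Y2=1.)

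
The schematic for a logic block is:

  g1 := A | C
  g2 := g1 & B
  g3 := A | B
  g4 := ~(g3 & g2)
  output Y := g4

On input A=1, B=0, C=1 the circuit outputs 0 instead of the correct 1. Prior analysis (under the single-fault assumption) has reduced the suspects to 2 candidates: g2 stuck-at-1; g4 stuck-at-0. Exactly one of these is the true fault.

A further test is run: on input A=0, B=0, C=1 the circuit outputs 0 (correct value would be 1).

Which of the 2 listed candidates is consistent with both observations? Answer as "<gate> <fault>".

Evaluate each candidate on input A=0, B=0, C=1:
  g2 stuck-at-1: g1=1, g2=1 [stuck-at-1], g3=0, g4=1 → 1 — eliminated
  g4 stuck-at-0: g1=1, g2=0, g3=0, g4=0 [stuck-at-0] → 0 — matches
Only g4 stuck-at-0 reproduces the observed 0.

g4 stuck-at-0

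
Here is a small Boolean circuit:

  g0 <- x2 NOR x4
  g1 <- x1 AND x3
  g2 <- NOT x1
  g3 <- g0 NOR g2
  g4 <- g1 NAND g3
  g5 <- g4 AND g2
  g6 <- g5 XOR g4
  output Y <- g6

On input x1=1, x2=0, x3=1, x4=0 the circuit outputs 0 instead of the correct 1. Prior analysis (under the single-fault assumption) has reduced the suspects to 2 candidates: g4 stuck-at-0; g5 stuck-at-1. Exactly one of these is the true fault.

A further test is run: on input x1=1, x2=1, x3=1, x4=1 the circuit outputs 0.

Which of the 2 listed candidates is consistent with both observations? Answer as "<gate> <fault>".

Evaluate each candidate on input x1=1, x2=1, x3=1, x4=1:
  g4 stuck-at-0: g0=0, g1=1, g2=0, g3=1, g4=0 [stuck-at-0], g5=0, g6=0 → 0 — matches
  g5 stuck-at-1: g0=0, g1=1, g2=0, g3=1, g4=0, g5=1 [stuck-at-1], g6=1 → 1 — eliminated
Only g4 stuck-at-0 reproduces the observed 0.

g4 stuck-at-0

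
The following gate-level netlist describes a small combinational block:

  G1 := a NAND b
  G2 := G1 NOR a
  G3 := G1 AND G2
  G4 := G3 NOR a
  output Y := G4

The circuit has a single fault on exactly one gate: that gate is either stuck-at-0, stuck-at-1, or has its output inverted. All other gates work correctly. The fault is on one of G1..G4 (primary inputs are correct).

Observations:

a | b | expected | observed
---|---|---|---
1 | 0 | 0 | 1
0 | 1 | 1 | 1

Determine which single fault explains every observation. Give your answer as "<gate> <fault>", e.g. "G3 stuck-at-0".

G4 stuck-at-1

Fault-free values for test 1 (a=1, b=0): G1=1, G2=0, G3=0, G4=0, giving Y=0. Observed 1.
Test 1: faults giving observed 1 are {G4 stuck-at-1, G4 inverted output}.
Test 2 (a=0, b=1): fault-free G1=1, G2=0, G3=0, G4=1 → 1; observed 1. Eliminates G4 inverted output.
Only G4 stuck-at-1 is consistent with every test.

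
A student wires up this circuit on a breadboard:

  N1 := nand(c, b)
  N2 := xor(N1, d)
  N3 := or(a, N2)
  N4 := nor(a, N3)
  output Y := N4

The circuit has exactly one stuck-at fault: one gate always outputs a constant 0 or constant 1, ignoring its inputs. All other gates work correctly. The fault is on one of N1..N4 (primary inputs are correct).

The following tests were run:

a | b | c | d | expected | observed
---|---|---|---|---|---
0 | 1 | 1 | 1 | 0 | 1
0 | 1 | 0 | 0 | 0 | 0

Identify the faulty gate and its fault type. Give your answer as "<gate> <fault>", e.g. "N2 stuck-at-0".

Fault-free values for test 1 (a=0, b=1, c=1, d=1): N1=0, N2=1, N3=1, N4=0, giving Y=0. Observed 1.
Test 1: faults giving observed 1 are {N1 stuck-at-1, N2 stuck-at-0, N3 stuck-at-0, N4 stuck-at-1}.
Test 2 (a=0, b=1, c=0, d=0): fault-free N1=1, N2=1, N3=1, N4=0 → 0; observed 0. Eliminates N2 stuck-at-0, N3 stuck-at-0, N4 stuck-at-1.
Only N1 stuck-at-1 is consistent with every test.

N1 stuck-at-1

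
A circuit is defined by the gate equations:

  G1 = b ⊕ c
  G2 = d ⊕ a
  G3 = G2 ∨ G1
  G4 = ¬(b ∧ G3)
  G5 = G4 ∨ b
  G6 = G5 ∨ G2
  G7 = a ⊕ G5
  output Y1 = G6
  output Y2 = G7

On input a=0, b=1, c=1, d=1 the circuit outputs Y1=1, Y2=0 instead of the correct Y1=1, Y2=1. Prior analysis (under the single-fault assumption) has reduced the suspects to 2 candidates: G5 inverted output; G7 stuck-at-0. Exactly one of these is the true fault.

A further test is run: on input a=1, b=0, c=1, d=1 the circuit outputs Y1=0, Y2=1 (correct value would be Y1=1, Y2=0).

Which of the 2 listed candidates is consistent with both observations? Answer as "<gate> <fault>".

G5 inverted output

Evaluate each candidate on input a=1, b=0, c=1, d=1:
  G5 inverted output: G1=1, G2=0, G3=1, G4=1, G5=0 [inverted output], G6=0, G7=1 → Y1=0, Y2=1 — matches
  G7 stuck-at-0: G1=1, G2=0, G3=1, G4=1, G5=1, G6=1, G7=0 [stuck-at-0] → Y1=1, Y2=0 — eliminated
Only G5 inverted output reproduces the observed Y1=0, Y2=1.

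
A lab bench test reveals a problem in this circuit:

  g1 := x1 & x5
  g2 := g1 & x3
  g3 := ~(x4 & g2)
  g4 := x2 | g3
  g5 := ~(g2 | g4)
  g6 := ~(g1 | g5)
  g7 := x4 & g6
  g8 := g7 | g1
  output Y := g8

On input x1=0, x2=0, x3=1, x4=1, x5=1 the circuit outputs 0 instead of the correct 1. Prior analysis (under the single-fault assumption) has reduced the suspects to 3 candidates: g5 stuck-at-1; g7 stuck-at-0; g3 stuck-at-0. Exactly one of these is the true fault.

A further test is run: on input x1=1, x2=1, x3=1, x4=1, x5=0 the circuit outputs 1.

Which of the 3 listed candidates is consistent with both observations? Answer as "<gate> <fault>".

g3 stuck-at-0

Evaluate each candidate on input x1=1, x2=1, x3=1, x4=1, x5=0:
  g5 stuck-at-1: g1=0, g2=0, g3=1, g4=1, g5=1 [stuck-at-1], g6=0, g7=0, g8=0 → 0 — eliminated
  g7 stuck-at-0: g1=0, g2=0, g3=1, g4=1, g5=0, g6=1, g7=0 [stuck-at-0], g8=0 → 0 — eliminated
  g3 stuck-at-0: g1=0, g2=0, g3=0 [stuck-at-0], g4=1, g5=0, g6=1, g7=1, g8=1 → 1 — matches
Only g3 stuck-at-0 reproduces the observed 1.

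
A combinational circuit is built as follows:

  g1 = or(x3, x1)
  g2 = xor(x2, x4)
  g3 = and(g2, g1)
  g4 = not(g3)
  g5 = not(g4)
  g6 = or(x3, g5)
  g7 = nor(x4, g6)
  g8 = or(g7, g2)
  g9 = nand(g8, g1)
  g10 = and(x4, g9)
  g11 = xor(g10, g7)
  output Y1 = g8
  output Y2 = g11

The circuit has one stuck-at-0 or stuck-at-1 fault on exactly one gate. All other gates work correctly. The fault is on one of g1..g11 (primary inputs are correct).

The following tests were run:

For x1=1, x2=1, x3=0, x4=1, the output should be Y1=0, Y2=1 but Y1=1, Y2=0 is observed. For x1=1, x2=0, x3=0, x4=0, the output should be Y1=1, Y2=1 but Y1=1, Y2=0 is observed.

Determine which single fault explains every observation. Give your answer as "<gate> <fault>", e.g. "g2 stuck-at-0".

g2 stuck-at-1

Fault-free values for test 1 (x1=1, x2=1, x3=0, x4=1): g1=1, g2=0, g3=0, g4=1, g5=0, g6=0, g7=0, g8=0, g9=1, g10=1, g11=1, giving Y1=0, Y2=1. Observed Y1=1, Y2=0.
Test 1: faults giving observed Y1=1, Y2=0 are {g2 stuck-at-1, g8 stuck-at-1}.
Test 2 (x1=1, x2=0, x3=0, x4=0): fault-free g1=1, g2=0, g3=0, g4=1, g5=0, g6=0, g7=1, g8=1, g9=0, g10=0, g11=1 → Y1=1, Y2=1; observed Y1=1, Y2=0. Eliminates g8 stuck-at-1.
Only g2 stuck-at-1 is consistent with every test.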